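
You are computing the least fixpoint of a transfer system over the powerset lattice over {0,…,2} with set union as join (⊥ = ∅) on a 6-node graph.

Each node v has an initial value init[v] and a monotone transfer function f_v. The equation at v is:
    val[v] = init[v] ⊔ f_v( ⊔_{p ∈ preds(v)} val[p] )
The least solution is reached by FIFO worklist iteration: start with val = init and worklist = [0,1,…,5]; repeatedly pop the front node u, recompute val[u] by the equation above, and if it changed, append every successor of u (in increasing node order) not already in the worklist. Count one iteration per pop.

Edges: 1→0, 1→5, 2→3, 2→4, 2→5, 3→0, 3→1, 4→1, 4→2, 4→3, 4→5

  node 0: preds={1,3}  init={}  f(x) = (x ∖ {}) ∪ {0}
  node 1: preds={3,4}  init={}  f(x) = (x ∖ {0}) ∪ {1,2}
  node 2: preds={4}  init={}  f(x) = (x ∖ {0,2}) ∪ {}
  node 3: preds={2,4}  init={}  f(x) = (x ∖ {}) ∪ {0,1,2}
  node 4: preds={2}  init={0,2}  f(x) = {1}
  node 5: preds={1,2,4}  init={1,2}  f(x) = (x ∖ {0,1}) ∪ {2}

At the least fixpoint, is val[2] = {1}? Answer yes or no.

Trace (12 dequeues):
  [1] u=0 | in {} | out {0} | prev {} | push {}
  [2] u=1 | in {0,2} | out {1,2} | prev {} | push {0}
  [3] u=2 | in {0,2} | out {} | ==
  [4] u=3 | in {0,2} | out {0,1,2} | prev {} | push {1}
  [5] u=4 | in {} | out {0,1,2} | prev {0,2} | push {2,3}
  [6] u=5 | in {0,1,2} | out {1,2} | ==
  [7] u=0 | in {0,1,2} | out {0,1,2} | prev {0} | push {}
  [8] u=1 | in {0,1,2} | out {1,2} | ==
  [9] u=2 | in {0,1,2} | out {1} | prev {} | push {4,5}
  [10] u=3 | in {0,1,2} | out {0,1,2} | ==
  [11] u=4 | in {1} | out {0,1,2} | ==
  [12] u=5 | in {0,1,2} | out {1,2} | ==

Converged values:
  [0] {0,1,2}
  [1] {1,2}
  [2] {1}
  [3] {0,1,2}
  [4] {0,1,2}
  [5] {1,2}

yes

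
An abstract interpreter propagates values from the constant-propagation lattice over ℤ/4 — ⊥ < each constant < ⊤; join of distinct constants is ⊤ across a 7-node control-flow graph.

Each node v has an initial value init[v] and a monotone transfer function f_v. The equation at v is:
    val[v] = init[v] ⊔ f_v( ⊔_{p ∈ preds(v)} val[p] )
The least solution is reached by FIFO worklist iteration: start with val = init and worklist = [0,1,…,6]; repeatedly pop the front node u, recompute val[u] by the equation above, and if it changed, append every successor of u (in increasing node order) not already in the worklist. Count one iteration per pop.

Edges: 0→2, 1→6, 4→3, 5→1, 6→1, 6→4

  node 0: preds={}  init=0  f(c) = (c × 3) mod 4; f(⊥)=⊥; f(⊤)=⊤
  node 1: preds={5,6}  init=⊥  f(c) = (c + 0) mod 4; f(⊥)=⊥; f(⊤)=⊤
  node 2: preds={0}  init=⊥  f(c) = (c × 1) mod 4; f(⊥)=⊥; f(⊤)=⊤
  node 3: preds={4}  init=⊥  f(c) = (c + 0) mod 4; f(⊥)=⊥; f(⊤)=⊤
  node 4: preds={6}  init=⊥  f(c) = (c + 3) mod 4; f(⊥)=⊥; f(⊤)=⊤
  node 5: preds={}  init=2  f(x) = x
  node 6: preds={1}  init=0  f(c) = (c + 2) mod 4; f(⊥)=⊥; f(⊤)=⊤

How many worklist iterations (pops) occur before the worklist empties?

11

Worklist (11 pops):
  #1 pop 0: in=⊥ → 0 (no change)
  #2 pop 1: in=⊤ → ⊤ (was ⊥); enqueue []
  #3 pop 2: in=0 → 0 (was ⊥); enqueue []
  #4 pop 3: in=⊥ → ⊥ (no change)
  #5 pop 4: in=0 → 3 (was ⊥); enqueue [3]
  #6 pop 5: in=⊥ → 2 (no change)
  #7 pop 6: in=⊤ → ⊤ (was 0); enqueue [1,4]
  #8 pop 3: in=3 → 3 (was ⊥); enqueue []
  #9 pop 1: in=⊤ → ⊤ (no change)
  #10 pop 4: in=⊤ → ⊤ (was 3); enqueue [3]
  #11 pop 3: in=⊤ → ⊤ (was 3); enqueue []

Fixpoint:
  val[0] = 0
  val[1] = ⊤
  val[2] = 0
  val[3] = ⊤
  val[4] = ⊤
  val[5] = 2
  val[6] = ⊤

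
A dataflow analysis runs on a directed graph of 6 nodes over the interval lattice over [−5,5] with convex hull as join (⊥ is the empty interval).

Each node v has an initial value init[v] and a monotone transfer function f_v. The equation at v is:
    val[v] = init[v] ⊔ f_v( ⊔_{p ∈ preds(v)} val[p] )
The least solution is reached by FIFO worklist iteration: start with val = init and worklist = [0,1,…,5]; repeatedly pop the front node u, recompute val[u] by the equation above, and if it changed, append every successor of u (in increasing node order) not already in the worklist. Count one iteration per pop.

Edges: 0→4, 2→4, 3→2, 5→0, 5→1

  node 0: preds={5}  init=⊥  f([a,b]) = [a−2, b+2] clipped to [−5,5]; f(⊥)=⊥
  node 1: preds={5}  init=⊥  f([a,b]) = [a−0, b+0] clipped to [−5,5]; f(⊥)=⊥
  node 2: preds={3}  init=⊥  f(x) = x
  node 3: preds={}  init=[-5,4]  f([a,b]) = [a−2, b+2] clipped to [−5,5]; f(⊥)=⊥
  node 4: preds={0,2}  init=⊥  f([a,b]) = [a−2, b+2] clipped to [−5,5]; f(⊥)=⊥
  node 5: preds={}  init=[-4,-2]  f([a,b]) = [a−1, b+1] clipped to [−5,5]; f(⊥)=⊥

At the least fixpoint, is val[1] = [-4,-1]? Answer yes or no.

no

Trace (6 dequeues):
  [1] u=0 | in [-4,-2] | out [-5,0] | prev ⊥ | push {}
  [2] u=1 | in [-4,-2] | out [-4,-2] | prev ⊥ | push {}
  [3] u=2 | in [-5,4] | out [-5,4] | prev ⊥ | push {}
  [4] u=3 | in ⊥ | out [-5,4] | ==
  [5] u=4 | in [-5,4] | out [-5,5] | prev ⊥ | push {}
  [6] u=5 | in ⊥ | out [-4,-2] | ==

Converged values:
  [0] [-5,0]
  [1] [-4,-2]
  [2] [-5,4]
  [3] [-5,4]
  [4] [-5,5]
  [5] [-4,-2]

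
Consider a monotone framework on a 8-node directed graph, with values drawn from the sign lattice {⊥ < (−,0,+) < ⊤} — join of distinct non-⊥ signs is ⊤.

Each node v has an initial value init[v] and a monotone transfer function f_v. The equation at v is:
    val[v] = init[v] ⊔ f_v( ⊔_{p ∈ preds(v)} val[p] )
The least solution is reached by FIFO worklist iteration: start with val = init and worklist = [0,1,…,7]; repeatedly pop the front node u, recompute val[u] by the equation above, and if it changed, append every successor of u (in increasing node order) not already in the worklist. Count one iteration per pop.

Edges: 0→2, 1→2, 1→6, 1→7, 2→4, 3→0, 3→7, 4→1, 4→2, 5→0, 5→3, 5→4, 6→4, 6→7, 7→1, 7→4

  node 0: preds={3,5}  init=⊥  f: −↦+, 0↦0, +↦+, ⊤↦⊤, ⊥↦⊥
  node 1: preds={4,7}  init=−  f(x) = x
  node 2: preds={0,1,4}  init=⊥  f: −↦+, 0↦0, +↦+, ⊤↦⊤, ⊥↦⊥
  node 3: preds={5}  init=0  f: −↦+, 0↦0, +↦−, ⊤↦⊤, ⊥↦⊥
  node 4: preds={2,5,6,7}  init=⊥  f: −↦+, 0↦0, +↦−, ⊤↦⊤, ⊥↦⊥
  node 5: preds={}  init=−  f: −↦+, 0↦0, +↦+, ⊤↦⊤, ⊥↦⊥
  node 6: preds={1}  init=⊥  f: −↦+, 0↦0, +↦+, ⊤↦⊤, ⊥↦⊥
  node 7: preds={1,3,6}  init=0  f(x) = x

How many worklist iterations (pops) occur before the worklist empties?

Trace (12 dequeues):
  [1] u=0 | in ⊤ | out ⊤ | prev ⊥ | push {}
  [2] u=1 | in 0 | out ⊤ | prev − | push {}
  [3] u=2 | in ⊤ | out ⊤ | prev ⊥ | push {}
  [4] u=3 | in − | out ⊤ | prev 0 | push {0}
  [5] u=4 | in ⊤ | out ⊤ | prev ⊥ | push {1,2}
  [6] u=5 | in ⊥ | out − | ==
  [7] u=6 | in ⊤ | out ⊤ | prev ⊥ | push {4}
  [8] u=7 | in ⊤ | out ⊤ | prev 0 | push {}
  [9] u=0 | in ⊤ | out ⊤ | ==
  [10] u=1 | in ⊤ | out ⊤ | ==
  [11] u=2 | in ⊤ | out ⊤ | ==
  [12] u=4 | in ⊤ | out ⊤ | ==

Converged values:
  [0] ⊤
  [1] ⊤
  [2] ⊤
  [3] ⊤
  [4] ⊤
  [5] −
  [6] ⊤
  [7] ⊤

12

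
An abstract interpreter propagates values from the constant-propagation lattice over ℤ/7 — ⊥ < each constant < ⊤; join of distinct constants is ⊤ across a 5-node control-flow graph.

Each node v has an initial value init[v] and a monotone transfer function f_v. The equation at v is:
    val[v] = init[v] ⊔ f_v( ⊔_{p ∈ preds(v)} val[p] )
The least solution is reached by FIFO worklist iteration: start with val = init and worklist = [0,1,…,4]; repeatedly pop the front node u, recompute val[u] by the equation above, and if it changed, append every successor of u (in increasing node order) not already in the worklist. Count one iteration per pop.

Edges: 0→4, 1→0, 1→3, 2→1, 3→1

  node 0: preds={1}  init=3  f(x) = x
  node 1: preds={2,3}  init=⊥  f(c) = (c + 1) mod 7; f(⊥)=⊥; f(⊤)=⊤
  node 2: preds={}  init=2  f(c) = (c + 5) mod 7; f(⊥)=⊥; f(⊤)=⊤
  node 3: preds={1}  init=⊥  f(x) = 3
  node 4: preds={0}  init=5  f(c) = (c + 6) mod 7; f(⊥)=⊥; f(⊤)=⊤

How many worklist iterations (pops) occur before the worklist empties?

Worklist (10 pops):
  #1 pop 0: in=⊥ → 3 (no change)
  #2 pop 1: in=2 → 3 (was ⊥); enqueue [0]
  #3 pop 2: in=⊥ → 2 (no change)
  #4 pop 3: in=3 → 3 (was ⊥); enqueue [1]
  #5 pop 4: in=3 → ⊤ (was 5); enqueue []
  #6 pop 0: in=3 → 3 (no change)
  #7 pop 1: in=⊤ → ⊤ (was 3); enqueue [0,3]
  #8 pop 0: in=⊤ → ⊤ (was 3); enqueue [4]
  #9 pop 3: in=⊤ → 3 (no change)
  #10 pop 4: in=⊤ → ⊤ (no change)

Fixpoint:
  val[0] = ⊤
  val[1] = ⊤
  val[2] = 2
  val[3] = 3
  val[4] = ⊤

10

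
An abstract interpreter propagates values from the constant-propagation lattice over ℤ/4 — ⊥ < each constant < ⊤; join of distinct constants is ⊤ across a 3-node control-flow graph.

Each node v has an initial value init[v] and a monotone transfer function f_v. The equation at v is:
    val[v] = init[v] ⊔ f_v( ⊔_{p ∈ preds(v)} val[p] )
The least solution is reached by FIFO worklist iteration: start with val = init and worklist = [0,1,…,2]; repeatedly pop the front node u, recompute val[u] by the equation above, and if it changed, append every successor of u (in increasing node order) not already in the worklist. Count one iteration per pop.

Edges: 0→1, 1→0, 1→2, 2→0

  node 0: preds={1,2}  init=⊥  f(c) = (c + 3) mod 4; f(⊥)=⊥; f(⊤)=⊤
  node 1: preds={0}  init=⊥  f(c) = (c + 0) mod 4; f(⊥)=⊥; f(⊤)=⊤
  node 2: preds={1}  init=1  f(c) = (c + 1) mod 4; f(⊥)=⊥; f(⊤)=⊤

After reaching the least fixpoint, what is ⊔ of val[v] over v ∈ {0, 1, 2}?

⊤

Trace (8 dequeues):
  [1] u=0 | in 1 | out 0 | prev ⊥ | push {}
  [2] u=1 | in 0 | out 0 | prev ⊥ | push {0}
  [3] u=2 | in 0 | out 1 | ==
  [4] u=0 | in ⊤ | out ⊤ | prev 0 | push {1}
  [5] u=1 | in ⊤ | out ⊤ | prev 0 | push {0,2}
  [6] u=0 | in ⊤ | out ⊤ | ==
  [7] u=2 | in ⊤ | out ⊤ | prev 1 | push {0}
  [8] u=0 | in ⊤ | out ⊤ | ==

Converged values:
  [0] ⊤
  [1] ⊤
  [2] ⊤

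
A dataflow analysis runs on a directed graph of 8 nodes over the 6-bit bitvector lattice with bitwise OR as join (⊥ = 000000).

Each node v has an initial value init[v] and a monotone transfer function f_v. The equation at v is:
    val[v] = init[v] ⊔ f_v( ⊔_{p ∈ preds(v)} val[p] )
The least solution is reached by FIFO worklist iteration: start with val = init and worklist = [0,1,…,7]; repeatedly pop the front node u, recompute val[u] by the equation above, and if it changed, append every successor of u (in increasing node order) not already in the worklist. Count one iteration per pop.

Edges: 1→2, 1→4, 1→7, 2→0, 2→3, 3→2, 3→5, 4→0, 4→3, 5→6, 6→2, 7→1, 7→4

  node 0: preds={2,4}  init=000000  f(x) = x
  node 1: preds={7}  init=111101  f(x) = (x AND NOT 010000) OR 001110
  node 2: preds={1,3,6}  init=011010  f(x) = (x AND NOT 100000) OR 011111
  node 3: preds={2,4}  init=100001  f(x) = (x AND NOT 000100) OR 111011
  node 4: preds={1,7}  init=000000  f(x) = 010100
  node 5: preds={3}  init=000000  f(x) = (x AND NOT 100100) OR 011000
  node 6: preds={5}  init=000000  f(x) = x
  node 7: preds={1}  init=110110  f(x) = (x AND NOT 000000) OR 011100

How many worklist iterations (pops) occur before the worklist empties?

Trace (13 dequeues):
  [1] u=0 | in 011010 | out 011010 | prev 000000 | push {}
  [2] u=1 | in 110110 | out 111111 | prev 111101 | push {}
  [3] u=2 | in 111111 | out 011111 | prev 011010 | push {0}
  [4] u=3 | in 011111 | out 111011 | prev 100001 | push {2}
  [5] u=4 | in 111111 | out 010100 | prev 000000 | push {3}
  [6] u=5 | in 111011 | out 011011 | prev 000000 | push {}
  [7] u=6 | in 011011 | out 011011 | prev 000000 | push {}
  [8] u=7 | in 111111 | out 111111 | prev 110110 | push {1,4}
  [9] u=0 | in 011111 | out 011111 | prev 011010 | push {}
  [10] u=2 | in 111111 | out 011111 | ==
  [11] u=3 | in 011111 | out 111011 | ==
  [12] u=1 | in 111111 | out 111111 | ==
  [13] u=4 | in 111111 | out 010100 | ==

Converged values:
  [0] 011111
  [1] 111111
  [2] 011111
  [3] 111011
  [4] 010100
  [5] 011011
  [6] 011011
  [7] 111111

13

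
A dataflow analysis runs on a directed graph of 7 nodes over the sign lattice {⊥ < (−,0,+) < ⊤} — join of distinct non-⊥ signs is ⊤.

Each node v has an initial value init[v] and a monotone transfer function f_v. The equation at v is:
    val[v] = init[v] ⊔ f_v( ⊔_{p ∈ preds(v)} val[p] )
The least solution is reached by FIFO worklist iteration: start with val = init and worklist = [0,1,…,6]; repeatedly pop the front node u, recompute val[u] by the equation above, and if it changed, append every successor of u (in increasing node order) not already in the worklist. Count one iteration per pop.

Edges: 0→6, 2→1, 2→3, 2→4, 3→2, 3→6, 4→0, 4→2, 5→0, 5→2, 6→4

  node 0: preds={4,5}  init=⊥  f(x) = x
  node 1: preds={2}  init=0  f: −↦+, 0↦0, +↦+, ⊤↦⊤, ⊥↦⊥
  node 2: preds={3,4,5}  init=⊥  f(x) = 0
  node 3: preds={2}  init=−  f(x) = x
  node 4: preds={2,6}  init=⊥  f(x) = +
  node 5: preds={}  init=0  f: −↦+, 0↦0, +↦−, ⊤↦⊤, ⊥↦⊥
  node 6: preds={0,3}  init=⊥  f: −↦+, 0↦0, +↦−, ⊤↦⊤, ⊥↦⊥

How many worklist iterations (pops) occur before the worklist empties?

12

Worklist (12 pops):
  #1 pop 0: in=0 → 0 (was ⊥); enqueue []
  #2 pop 1: in=⊥ → 0 (no change)
  #3 pop 2: in=⊤ → 0 (was ⊥); enqueue [1]
  #4 pop 3: in=0 → ⊤ (was −); enqueue [2]
  #5 pop 4: in=0 → + (was ⊥); enqueue [0]
  #6 pop 5: in=⊥ → 0 (no change)
  #7 pop 6: in=⊤ → ⊤ (was ⊥); enqueue [4]
  #8 pop 1: in=0 → 0 (no change)
  #9 pop 2: in=⊤ → 0 (no change)
  #10 pop 0: in=⊤ → ⊤ (was 0); enqueue [6]
  #11 pop 4: in=⊤ → + (no change)
  #12 pop 6: in=⊤ → ⊤ (no change)

Fixpoint:
  val[0] = ⊤
  val[1] = 0
  val[2] = 0
  val[3] = ⊤
  val[4] = +
  val[5] = 0
  val[6] = ⊤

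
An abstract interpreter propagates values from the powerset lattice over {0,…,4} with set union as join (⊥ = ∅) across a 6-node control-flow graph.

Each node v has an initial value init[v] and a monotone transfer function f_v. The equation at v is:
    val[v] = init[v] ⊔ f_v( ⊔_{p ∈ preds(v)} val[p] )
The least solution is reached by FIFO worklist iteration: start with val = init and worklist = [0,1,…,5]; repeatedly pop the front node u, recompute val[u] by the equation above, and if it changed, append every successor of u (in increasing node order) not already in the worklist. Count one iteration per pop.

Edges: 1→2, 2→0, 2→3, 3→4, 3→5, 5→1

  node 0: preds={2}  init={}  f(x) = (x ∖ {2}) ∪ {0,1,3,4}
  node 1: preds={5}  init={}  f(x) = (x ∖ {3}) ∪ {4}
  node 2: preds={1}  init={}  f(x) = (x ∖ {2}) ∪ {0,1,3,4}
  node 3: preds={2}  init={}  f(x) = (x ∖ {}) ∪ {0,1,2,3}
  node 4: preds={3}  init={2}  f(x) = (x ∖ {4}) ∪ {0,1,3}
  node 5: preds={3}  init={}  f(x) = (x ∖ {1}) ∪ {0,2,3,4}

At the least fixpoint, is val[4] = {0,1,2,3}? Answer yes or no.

Worklist (9 pops):
  #1 pop 0: in={} → {0,1,3,4} (was {}); enqueue []
  #2 pop 1: in={} → {4} (was {}); enqueue []
  #3 pop 2: in={4} → {0,1,3,4} (was {}); enqueue [0]
  #4 pop 3: in={0,1,3,4} → {0,1,2,3,4} (was {}); enqueue []
  #5 pop 4: in={0,1,2,3,4} → {0,1,2,3} (was {2}); enqueue []
  #6 pop 5: in={0,1,2,3,4} → {0,2,3,4} (was {}); enqueue [1]
  #7 pop 0: in={0,1,3,4} → {0,1,3,4} (no change)
  #8 pop 1: in={0,2,3,4} → {0,2,4} (was {4}); enqueue [2]
  #9 pop 2: in={0,2,4} → {0,1,3,4} (no change)

Fixpoint:
  val[0] = {0,1,3,4}
  val[1] = {0,2,4}
  val[2] = {0,1,3,4}
  val[3] = {0,1,2,3,4}
  val[4] = {0,1,2,3}
  val[5] = {0,2,3,4}

yes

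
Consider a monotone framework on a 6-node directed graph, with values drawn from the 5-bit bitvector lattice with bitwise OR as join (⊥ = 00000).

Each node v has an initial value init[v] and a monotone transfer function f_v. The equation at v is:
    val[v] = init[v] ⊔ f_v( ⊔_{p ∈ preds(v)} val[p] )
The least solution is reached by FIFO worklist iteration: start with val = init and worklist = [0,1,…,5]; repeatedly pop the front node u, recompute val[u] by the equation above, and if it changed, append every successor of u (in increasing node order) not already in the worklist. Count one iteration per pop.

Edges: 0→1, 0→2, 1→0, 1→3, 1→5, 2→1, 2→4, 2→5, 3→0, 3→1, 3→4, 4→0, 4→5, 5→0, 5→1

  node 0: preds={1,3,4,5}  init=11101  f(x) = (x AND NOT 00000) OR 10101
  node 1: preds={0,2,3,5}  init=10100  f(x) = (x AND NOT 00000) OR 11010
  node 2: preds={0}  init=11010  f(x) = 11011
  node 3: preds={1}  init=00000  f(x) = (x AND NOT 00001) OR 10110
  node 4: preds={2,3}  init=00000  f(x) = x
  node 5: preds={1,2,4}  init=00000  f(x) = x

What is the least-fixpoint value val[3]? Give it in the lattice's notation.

11110

Worklist (9 pops):
  #1 pop 0: in=10100 → 11101 (no change)
  #2 pop 1: in=11111 → 11111 (was 10100); enqueue [0]
  #3 pop 2: in=11101 → 11011 (was 11010); enqueue [1]
  #4 pop 3: in=11111 → 11110 (was 00000); enqueue []
  #5 pop 4: in=11111 → 11111 (was 00000); enqueue []
  #6 pop 5: in=11111 → 11111 (was 00000); enqueue []
  #7 pop 0: in=11111 → 11111 (was 11101); enqueue [2]
  #8 pop 1: in=11111 → 11111 (no change)
  #9 pop 2: in=11111 → 11011 (no change)

Fixpoint:
  val[0] = 11111
  val[1] = 11111
  val[2] = 11011
  val[3] = 11110
  val[4] = 11111
  val[5] = 11111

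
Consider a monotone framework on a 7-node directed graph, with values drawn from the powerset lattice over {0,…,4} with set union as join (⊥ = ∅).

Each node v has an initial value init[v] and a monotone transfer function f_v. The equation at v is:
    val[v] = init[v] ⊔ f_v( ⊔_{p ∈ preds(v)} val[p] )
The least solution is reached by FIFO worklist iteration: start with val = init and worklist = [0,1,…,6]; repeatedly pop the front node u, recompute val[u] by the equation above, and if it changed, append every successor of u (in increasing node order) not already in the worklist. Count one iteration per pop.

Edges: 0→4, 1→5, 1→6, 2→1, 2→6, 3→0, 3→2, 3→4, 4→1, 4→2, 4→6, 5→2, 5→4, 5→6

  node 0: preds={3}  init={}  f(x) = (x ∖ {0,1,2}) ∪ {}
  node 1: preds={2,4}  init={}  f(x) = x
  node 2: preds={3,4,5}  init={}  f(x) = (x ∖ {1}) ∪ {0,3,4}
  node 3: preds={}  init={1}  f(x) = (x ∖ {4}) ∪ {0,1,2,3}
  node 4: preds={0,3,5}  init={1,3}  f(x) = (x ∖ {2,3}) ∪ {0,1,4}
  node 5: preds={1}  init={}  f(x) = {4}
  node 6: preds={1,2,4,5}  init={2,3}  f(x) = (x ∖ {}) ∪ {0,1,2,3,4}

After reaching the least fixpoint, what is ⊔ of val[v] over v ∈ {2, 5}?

{0,2,3,4}

Iteration log — 16 steps:
  step 1. node 0  ⊔preds={1}  new={}  stable
  step 2. node 1  ⊔preds={1,3}  new={1,3}  old={}  +wl: 
  step 3. node 2  ⊔preds={1,3}  new={0,3,4}  old={}  +wl: 1
  step 4. node 3  ⊔preds={}  new={0,1,2,3}  old={1}  +wl: 0,2
  step 5. node 4  ⊔preds={0,1,2,3}  new={0,1,3,4}  old={1,3}  +wl: 
  step 6. node 5  ⊔preds={1,3}  new={4}  old={}  +wl: 4
  step 7. node 6  ⊔preds={0,1,3,4}  new={0,1,2,3,4}  old={2,3}  +wl: 
  step 8. node 1  ⊔preds={0,1,3,4}  new={0,1,3,4}  old={1,3}  +wl: 5,6
  step 9. node 0  ⊔preds={0,1,2,3}  new={3}  old={}  +wl: 
  step 10. node 2  ⊔preds={0,1,2,3,4}  new={0,2,3,4}  old={0,3,4}  +wl: 1
  step 11. node 4  ⊔preds={0,1,2,3,4}  new={0,1,3,4}  stable
  step 12. node 5  ⊔preds={0,1,3,4}  new={4}  stable
  step 13. node 6  ⊔preds={0,1,2,3,4}  new={0,1,2,3,4}  stable
  step 14. node 1  ⊔preds={0,1,2,3,4}  new={0,1,2,3,4}  old={0,1,3,4}  +wl: 5,6
  step 15. node 5  ⊔preds={0,1,2,3,4}  new={4}  stable
  step 16. node 6  ⊔preds={0,1,2,3,4}  new={0,1,2,3,4}  stable

Least fixpoint reached:
  node 0: {3}
  node 1: {0,1,2,3,4}
  node 2: {0,2,3,4}
  node 3: {0,1,2,3}
  node 4: {0,1,3,4}
  node 5: {4}
  node 6: {0,1,2,3,4}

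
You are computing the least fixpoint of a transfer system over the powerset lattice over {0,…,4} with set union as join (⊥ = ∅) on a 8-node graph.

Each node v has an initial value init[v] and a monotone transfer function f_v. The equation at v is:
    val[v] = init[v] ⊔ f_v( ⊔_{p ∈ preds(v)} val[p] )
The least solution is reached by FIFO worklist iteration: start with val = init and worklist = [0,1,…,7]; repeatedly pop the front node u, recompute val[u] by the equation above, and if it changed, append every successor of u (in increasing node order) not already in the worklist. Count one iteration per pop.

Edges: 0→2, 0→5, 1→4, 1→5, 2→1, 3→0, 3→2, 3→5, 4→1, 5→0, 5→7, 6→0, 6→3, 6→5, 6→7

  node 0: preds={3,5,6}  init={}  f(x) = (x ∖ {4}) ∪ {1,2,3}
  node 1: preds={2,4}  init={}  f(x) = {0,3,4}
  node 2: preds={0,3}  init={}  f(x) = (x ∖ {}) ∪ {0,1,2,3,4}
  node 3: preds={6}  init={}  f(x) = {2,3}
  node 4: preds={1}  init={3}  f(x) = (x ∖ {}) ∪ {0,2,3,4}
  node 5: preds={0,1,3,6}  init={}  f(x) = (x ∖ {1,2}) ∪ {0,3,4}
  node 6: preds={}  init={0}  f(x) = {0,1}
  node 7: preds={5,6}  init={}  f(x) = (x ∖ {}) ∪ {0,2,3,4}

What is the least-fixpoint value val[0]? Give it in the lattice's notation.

{0,1,2,3}

Worklist (13 pops):
  #1 pop 0: in={0} → {0,1,2,3} (was {}); enqueue []
  #2 pop 1: in={3} → {0,3,4} (was {}); enqueue []
  #3 pop 2: in={0,1,2,3} → {0,1,2,3,4} (was {}); enqueue [1]
  #4 pop 3: in={0} → {2,3} (was {}); enqueue [0,2]
  #5 pop 4: in={0,3,4} → {0,2,3,4} (was {3}); enqueue []
  #6 pop 5: in={0,1,2,3,4} → {0,3,4} (was {}); enqueue []
  #7 pop 6: in={} → {0,1} (was {0}); enqueue [3,5]
  #8 pop 7: in={0,1,3,4} → {0,1,2,3,4} (was {}); enqueue []
  #9 pop 1: in={0,1,2,3,4} → {0,3,4} (no change)
  #10 pop 0: in={0,1,2,3,4} → {0,1,2,3} (no change)
  #11 pop 2: in={0,1,2,3} → {0,1,2,3,4} (no change)
  #12 pop 3: in={0,1} → {2,3} (no change)
  #13 pop 5: in={0,1,2,3,4} → {0,3,4} (no change)

Fixpoint:
  val[0] = {0,1,2,3}
  val[1] = {0,3,4}
  val[2] = {0,1,2,3,4}
  val[3] = {2,3}
  val[4] = {0,2,3,4}
  val[5] = {0,3,4}
  val[6] = {0,1}
  val[7] = {0,1,2,3,4}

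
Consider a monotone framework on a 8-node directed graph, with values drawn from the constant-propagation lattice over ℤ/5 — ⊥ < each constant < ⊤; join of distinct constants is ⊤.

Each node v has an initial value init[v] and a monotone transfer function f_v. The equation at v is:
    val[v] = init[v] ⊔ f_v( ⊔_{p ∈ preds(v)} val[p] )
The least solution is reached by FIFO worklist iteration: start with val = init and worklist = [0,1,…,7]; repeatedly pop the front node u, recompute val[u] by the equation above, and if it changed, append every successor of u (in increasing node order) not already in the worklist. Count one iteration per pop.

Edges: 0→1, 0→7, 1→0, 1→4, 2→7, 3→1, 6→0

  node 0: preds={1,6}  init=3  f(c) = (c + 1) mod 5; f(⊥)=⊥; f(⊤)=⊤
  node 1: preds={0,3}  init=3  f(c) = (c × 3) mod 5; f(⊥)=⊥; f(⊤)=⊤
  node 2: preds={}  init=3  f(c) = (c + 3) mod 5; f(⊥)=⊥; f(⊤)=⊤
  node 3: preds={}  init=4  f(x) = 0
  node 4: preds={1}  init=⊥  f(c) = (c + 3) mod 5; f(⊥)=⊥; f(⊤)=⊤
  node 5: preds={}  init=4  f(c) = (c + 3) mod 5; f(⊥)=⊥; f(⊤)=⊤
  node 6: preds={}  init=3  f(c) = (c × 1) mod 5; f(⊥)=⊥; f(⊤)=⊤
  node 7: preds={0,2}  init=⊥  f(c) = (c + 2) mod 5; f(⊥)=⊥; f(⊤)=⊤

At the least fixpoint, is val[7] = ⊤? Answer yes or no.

yes

Worklist (10 pops):
  #1 pop 0: in=3 → ⊤ (was 3); enqueue []
  #2 pop 1: in=⊤ → ⊤ (was 3); enqueue [0]
  #3 pop 2: in=⊥ → 3 (no change)
  #4 pop 3: in=⊥ → ⊤ (was 4); enqueue [1]
  #5 pop 4: in=⊤ → ⊤ (was ⊥); enqueue []
  #6 pop 5: in=⊥ → 4 (no change)
  #7 pop 6: in=⊥ → 3 (no change)
  #8 pop 7: in=⊤ → ⊤ (was ⊥); enqueue []
  #9 pop 0: in=⊤ → ⊤ (no change)
  #10 pop 1: in=⊤ → ⊤ (no change)

Fixpoint:
  val[0] = ⊤
  val[1] = ⊤
  val[2] = 3
  val[3] = ⊤
  val[4] = ⊤
  val[5] = 4
  val[6] = 3
  val[7] = ⊤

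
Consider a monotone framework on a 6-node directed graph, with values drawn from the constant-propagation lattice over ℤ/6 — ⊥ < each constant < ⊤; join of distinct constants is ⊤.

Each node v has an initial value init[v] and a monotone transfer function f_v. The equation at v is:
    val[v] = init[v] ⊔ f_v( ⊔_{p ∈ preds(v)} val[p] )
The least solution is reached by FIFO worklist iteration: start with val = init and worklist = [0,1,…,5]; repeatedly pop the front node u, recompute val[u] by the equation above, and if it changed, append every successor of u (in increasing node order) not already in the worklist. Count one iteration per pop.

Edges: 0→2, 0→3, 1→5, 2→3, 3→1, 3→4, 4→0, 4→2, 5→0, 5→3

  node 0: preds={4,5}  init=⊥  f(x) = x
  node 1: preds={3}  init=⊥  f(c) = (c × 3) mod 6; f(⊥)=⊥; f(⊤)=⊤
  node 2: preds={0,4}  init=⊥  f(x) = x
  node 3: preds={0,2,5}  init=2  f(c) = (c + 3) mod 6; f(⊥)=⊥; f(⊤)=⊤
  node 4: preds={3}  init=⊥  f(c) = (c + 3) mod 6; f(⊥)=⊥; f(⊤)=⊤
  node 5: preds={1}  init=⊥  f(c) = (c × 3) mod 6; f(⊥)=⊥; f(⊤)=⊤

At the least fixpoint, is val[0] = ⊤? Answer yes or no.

yes

Trace (15 dequeues):
  [1] u=0 | in ⊥ | out ⊥ | ==
  [2] u=1 | in 2 | out 0 | prev ⊥ | push {}
  [3] u=2 | in ⊥ | out ⊥ | ==
  [4] u=3 | in ⊥ | out 2 | ==
  [5] u=4 | in 2 | out 5 | prev ⊥ | push {0,2}
  [6] u=5 | in 0 | out 0 | prev ⊥ | push {3}
  [7] u=0 | in ⊤ | out ⊤ | prev ⊥ | push {}
  [8] u=2 | in ⊤ | out ⊤ | prev ⊥ | push {}
  [9] u=3 | in ⊤ | out ⊤ | prev 2 | push {1,4}
  [10] u=1 | in ⊤ | out ⊤ | prev 0 | push {5}
  [11] u=4 | in ⊤ | out ⊤ | prev 5 | push {0,2}
  [12] u=5 | in ⊤ | out ⊤ | prev 0 | push {3}
  [13] u=0 | in ⊤ | out ⊤ | ==
  [14] u=2 | in ⊤ | out ⊤ | ==
  [15] u=3 | in ⊤ | out ⊤ | ==

Converged values:
  [0] ⊤
  [1] ⊤
  [2] ⊤
  [3] ⊤
  [4] ⊤
  [5] ⊤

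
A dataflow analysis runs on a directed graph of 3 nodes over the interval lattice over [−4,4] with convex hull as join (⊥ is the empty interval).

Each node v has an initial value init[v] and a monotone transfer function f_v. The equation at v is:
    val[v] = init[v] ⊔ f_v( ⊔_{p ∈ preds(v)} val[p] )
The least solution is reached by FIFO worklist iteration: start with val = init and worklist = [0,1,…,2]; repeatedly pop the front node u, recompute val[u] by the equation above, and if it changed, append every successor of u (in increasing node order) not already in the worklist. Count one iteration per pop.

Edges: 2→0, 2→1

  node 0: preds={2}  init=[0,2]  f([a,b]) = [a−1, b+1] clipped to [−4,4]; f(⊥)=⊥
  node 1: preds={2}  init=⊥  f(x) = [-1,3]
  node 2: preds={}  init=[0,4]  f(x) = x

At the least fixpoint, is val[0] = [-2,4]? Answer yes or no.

no

Iteration log — 3 steps:
  step 1. node 0  ⊔preds=[0,4]  new=[-1,4]  old=[0,2]  +wl: 
  step 2. node 1  ⊔preds=[0,4]  new=[-1,3]  old=⊥  +wl: 
  step 3. node 2  ⊔preds=⊥  new=[0,4]  stable

Least fixpoint reached:
  node 0: [-1,4]
  node 1: [-1,3]
  node 2: [0,4]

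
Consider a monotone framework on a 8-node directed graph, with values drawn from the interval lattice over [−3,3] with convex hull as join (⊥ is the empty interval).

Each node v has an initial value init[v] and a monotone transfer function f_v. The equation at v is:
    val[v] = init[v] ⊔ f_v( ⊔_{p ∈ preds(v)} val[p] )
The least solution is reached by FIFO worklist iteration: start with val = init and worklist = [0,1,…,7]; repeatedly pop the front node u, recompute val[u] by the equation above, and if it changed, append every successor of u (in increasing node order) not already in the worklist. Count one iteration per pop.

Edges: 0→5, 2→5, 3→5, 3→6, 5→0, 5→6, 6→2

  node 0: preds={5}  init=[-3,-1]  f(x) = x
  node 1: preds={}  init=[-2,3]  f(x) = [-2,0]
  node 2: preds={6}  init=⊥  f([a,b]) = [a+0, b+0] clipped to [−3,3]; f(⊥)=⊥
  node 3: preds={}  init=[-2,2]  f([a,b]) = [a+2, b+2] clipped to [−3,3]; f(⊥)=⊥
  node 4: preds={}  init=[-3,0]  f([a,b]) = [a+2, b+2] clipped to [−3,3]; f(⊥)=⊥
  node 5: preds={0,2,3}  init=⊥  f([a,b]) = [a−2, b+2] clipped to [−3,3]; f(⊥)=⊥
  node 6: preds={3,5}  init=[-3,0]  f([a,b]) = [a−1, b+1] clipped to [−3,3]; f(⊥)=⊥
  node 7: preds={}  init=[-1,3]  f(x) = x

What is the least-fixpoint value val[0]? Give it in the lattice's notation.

[-3,3]

Iteration log — 11 steps:
  step 1. node 0  ⊔preds=⊥  new=[-3,-1]  stable
  step 2. node 1  ⊔preds=⊥  new=[-2,3]  stable
  step 3. node 2  ⊔preds=[-3,0]  new=[-3,0]  old=⊥  +wl: 
  step 4. node 3  ⊔preds=⊥  new=[-2,2]  stable
  step 5. node 4  ⊔preds=⊥  new=[-3,0]  stable
  step 6. node 5  ⊔preds=[-3,2]  new=[-3,3]  old=⊥  +wl: 0
  step 7. node 6  ⊔preds=[-3,3]  new=[-3,3]  old=[-3,0]  +wl: 2
  step 8. node 7  ⊔preds=⊥  new=[-1,3]  stable
  step 9. node 0  ⊔preds=[-3,3]  new=[-3,3]  old=[-3,-1]  +wl: 5
  step 10. node 2  ⊔preds=[-3,3]  new=[-3,3]  old=[-3,0]  +wl: 
  step 11. node 5  ⊔preds=[-3,3]  new=[-3,3]  stable

Least fixpoint reached:
  node 0: [-3,3]
  node 1: [-2,3]
  node 2: [-3,3]
  node 3: [-2,2]
  node 4: [-3,0]
  node 5: [-3,3]
  node 6: [-3,3]
  node 7: [-1,3]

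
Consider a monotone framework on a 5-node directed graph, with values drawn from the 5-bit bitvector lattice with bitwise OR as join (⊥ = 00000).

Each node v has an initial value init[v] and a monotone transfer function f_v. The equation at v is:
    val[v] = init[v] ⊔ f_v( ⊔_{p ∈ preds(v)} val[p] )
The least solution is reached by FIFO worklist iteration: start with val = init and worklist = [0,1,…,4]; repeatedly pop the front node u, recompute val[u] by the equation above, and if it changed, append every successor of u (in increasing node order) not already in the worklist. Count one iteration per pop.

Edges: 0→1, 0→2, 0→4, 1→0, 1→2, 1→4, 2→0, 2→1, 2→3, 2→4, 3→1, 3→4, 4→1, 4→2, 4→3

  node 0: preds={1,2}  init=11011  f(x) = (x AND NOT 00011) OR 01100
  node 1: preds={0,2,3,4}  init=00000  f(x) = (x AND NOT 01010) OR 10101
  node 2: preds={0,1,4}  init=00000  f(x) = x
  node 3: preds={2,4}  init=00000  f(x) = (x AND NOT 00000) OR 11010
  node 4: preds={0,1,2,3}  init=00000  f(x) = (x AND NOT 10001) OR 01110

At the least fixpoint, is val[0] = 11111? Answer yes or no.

yes

Trace (9 dequeues):
  [1] u=0 | in 00000 | out 11111 | prev 11011 | push {}
  [2] u=1 | in 11111 | out 10101 | prev 00000 | push {0}
  [3] u=2 | in 11111 | out 11111 | prev 00000 | push {1}
  [4] u=3 | in 11111 | out 11111 | prev 00000 | push {}
  [5] u=4 | in 11111 | out 01110 | prev 00000 | push {2,3}
  [6] u=0 | in 11111 | out 11111 | ==
  [7] u=1 | in 11111 | out 10101 | ==
  [8] u=2 | in 11111 | out 11111 | ==
  [9] u=3 | in 11111 | out 11111 | ==

Converged values:
  [0] 11111
  [1] 10101
  [2] 11111
  [3] 11111
  [4] 01110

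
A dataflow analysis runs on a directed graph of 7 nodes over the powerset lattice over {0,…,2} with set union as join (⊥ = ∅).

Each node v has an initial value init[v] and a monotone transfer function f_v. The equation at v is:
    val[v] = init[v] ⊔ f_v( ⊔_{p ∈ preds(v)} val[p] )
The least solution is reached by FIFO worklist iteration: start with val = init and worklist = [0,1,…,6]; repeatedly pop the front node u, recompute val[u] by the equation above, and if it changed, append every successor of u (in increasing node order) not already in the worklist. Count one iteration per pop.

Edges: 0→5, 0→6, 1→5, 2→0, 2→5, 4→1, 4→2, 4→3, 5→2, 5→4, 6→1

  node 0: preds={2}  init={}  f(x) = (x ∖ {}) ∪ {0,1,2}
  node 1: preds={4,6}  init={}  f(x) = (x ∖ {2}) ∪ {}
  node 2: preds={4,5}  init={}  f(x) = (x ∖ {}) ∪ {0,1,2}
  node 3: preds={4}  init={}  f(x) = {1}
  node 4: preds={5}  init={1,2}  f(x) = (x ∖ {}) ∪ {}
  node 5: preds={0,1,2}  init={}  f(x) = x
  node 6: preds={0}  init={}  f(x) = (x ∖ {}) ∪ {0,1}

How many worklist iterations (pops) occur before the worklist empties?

Worklist (14 pops):
  #1 pop 0: in={} → {0,1,2} (was {}); enqueue []
  #2 pop 1: in={1,2} → {1} (was {}); enqueue []
  #3 pop 2: in={1,2} → {0,1,2} (was {}); enqueue [0]
  #4 pop 3: in={1,2} → {1} (was {}); enqueue []
  #5 pop 4: in={} → {1,2} (no change)
  #6 pop 5: in={0,1,2} → {0,1,2} (was {}); enqueue [2,4]
  #7 pop 6: in={0,1,2} → {0,1,2} (was {}); enqueue [1]
  #8 pop 0: in={0,1,2} → {0,1,2} (no change)
  #9 pop 2: in={0,1,2} → {0,1,2} (no change)
  #10 pop 4: in={0,1,2} → {0,1,2} (was {1,2}); enqueue [2,3]
  #11 pop 1: in={0,1,2} → {0,1} (was {1}); enqueue [5]
  #12 pop 2: in={0,1,2} → {0,1,2} (no change)
  #13 pop 3: in={0,1,2} → {1} (no change)
  #14 pop 5: in={0,1,2} → {0,1,2} (no change)

Fixpoint:
  val[0] = {0,1,2}
  val[1] = {0,1}
  val[2] = {0,1,2}
  val[3] = {1}
  val[4] = {0,1,2}
  val[5] = {0,1,2}
  val[6] = {0,1,2}

14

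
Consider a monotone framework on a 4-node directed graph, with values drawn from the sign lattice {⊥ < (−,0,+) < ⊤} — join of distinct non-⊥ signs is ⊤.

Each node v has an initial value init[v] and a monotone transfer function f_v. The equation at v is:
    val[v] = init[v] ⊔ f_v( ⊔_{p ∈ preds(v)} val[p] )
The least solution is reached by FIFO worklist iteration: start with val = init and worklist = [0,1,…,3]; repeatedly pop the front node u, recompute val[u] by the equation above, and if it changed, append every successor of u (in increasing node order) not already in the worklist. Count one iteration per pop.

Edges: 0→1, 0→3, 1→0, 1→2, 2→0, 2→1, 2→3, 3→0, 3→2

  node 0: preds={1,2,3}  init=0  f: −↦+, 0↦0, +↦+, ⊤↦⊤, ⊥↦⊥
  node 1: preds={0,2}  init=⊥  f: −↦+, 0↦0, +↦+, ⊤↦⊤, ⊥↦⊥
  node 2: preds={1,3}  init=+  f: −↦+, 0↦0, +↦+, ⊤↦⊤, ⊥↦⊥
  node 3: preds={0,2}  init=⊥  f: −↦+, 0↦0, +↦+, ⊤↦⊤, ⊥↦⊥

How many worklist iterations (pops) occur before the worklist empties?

7

Worklist (7 pops):
  #1 pop 0: in=+ → ⊤ (was 0); enqueue []
  #2 pop 1: in=⊤ → ⊤ (was ⊥); enqueue [0]
  #3 pop 2: in=⊤ → ⊤ (was +); enqueue [1]
  #4 pop 3: in=⊤ → ⊤ (was ⊥); enqueue [2]
  #5 pop 0: in=⊤ → ⊤ (no change)
  #6 pop 1: in=⊤ → ⊤ (no change)
  #7 pop 2: in=⊤ → ⊤ (no change)

Fixpoint:
  val[0] = ⊤
  val[1] = ⊤
  val[2] = ⊤
  val[3] = ⊤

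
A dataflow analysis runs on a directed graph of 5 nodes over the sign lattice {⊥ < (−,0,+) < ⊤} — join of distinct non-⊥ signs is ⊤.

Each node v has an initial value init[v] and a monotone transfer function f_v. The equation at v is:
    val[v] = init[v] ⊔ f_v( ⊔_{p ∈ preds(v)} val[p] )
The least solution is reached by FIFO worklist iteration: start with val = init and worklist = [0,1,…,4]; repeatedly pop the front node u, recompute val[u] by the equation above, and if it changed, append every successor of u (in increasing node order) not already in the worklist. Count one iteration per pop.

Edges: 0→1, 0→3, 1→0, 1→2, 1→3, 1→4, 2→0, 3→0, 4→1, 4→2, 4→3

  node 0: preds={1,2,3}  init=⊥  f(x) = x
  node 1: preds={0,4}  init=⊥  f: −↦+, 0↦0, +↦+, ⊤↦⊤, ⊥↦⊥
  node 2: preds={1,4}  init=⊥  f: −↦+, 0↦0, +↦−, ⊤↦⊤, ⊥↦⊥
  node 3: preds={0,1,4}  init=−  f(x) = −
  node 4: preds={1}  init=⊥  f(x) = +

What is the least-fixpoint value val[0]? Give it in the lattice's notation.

⊤

Worklist (11 pops):
  #1 pop 0: in=− → − (was ⊥); enqueue []
  #2 pop 1: in=− → + (was ⊥); enqueue [0]
  #3 pop 2: in=+ → − (was ⊥); enqueue []
  #4 pop 3: in=⊤ → − (no change)
  #5 pop 4: in=+ → + (was ⊥); enqueue [1,2,3]
  #6 pop 0: in=⊤ → ⊤ (was −); enqueue []
  #7 pop 1: in=⊤ → ⊤ (was +); enqueue [0,4]
  #8 pop 2: in=⊤ → ⊤ (was −); enqueue []
  #9 pop 3: in=⊤ → − (no change)
  #10 pop 0: in=⊤ → ⊤ (no change)
  #11 pop 4: in=⊤ → + (no change)

Fixpoint:
  val[0] = ⊤
  val[1] = ⊤
  val[2] = ⊤
  val[3] = −
  val[4] = +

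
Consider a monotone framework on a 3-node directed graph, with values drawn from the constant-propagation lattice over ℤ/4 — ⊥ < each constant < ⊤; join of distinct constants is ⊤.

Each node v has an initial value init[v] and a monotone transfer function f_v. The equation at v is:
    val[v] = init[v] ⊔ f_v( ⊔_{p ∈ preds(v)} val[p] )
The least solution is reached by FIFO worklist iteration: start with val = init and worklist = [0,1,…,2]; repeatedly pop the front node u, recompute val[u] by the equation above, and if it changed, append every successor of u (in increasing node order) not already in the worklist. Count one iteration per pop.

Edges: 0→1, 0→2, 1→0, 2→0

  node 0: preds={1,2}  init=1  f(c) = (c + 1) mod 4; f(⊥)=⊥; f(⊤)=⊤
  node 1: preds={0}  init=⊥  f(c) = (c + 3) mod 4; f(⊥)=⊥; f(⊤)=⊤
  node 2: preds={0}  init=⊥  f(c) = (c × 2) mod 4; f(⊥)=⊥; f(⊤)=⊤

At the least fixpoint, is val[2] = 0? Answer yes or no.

no

Trace (7 dequeues):
  [1] u=0 | in ⊥ | out 1 | ==
  [2] u=1 | in 1 | out 0 | prev ⊥ | push {0}
  [3] u=2 | in 1 | out 2 | prev ⊥ | push {}
  [4] u=0 | in ⊤ | out ⊤ | prev 1 | push {1,2}
  [5] u=1 | in ⊤ | out ⊤ | prev 0 | push {0}
  [6] u=2 | in ⊤ | out ⊤ | prev 2 | push {}
  [7] u=0 | in ⊤ | out ⊤ | ==

Converged values:
  [0] ⊤
  [1] ⊤
  [2] ⊤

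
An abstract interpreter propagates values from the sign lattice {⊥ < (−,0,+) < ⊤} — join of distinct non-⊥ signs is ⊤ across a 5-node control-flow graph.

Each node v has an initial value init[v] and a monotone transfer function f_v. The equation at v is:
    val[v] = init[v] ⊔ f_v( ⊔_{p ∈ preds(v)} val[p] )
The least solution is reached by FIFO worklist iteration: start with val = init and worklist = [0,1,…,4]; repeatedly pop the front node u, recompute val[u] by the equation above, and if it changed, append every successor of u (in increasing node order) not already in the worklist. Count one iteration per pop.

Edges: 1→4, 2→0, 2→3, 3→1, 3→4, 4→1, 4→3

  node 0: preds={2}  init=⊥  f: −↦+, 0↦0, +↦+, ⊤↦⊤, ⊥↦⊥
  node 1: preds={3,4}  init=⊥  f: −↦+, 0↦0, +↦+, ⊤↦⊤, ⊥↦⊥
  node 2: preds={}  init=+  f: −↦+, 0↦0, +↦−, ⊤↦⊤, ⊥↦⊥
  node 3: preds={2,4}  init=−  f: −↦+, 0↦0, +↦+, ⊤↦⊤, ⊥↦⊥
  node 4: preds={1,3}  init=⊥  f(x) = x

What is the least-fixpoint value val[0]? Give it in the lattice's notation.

+

Worklist (8 pops):
  #1 pop 0: in=+ → + (was ⊥); enqueue []
  #2 pop 1: in=− → + (was ⊥); enqueue []
  #3 pop 2: in=⊥ → + (no change)
  #4 pop 3: in=+ → ⊤ (was −); enqueue [1]
  #5 pop 4: in=⊤ → ⊤ (was ⊥); enqueue [3]
  #6 pop 1: in=⊤ → ⊤ (was +); enqueue [4]
  #7 pop 3: in=⊤ → ⊤ (no change)
  #8 pop 4: in=⊤ → ⊤ (no change)

Fixpoint:
  val[0] = +
  val[1] = ⊤
  val[2] = +
  val[3] = ⊤
  val[4] = ⊤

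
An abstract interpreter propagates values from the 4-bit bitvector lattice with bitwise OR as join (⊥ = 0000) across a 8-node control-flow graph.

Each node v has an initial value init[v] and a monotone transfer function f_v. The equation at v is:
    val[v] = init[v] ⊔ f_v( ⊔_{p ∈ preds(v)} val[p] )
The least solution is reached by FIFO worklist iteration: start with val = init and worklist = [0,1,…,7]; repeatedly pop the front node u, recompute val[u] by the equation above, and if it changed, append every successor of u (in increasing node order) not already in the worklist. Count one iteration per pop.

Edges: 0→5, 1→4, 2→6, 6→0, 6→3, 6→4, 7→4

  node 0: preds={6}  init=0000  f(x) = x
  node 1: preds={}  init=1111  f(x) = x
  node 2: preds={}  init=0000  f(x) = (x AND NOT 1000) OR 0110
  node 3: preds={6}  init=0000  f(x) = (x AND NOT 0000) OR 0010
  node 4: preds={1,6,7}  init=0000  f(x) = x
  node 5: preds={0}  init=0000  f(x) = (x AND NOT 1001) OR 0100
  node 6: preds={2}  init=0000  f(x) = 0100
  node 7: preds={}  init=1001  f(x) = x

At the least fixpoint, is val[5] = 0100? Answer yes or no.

Trace (12 dequeues):
  [1] u=0 | in 0000 | out 0000 | ==
  [2] u=1 | in 0000 | out 1111 | ==
  [3] u=2 | in 0000 | out 0110 | prev 0000 | push {}
  [4] u=3 | in 0000 | out 0010 | prev 0000 | push {}
  [5] u=4 | in 1111 | out 1111 | prev 0000 | push {}
  [6] u=5 | in 0000 | out 0100 | prev 0000 | push {}
  [7] u=6 | in 0110 | out 0100 | prev 0000 | push {0,3,4}
  [8] u=7 | in 0000 | out 1001 | ==
  [9] u=0 | in 0100 | out 0100 | prev 0000 | push {5}
  [10] u=3 | in 0100 | out 0110 | prev 0010 | push {}
  [11] u=4 | in 1111 | out 1111 | ==
  [12] u=5 | in 0100 | out 0100 | ==

Converged values:
  [0] 0100
  [1] 1111
  [2] 0110
  [3] 0110
  [4] 1111
  [5] 0100
  [6] 0100
  [7] 1001

yes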